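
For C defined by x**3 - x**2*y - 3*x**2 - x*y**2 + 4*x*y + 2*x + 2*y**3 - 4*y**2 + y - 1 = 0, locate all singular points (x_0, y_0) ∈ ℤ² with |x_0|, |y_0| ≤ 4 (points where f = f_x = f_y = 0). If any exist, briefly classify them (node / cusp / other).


Singular points: {(1, 1)}; classification: node.

Compute partial derivatives:
  f_x = 3*x**2 - 2*x*y - 6*x - y**2 + 4*y + 2.
  f_y = -x**2 - 2*x*y + 4*x + 6*y**2 - 8*y + 1.
Scan x_0 ∈ {−4, ..., 4}. For each x_0, f_y(x_0, y) is a polynomial in y; find its integer roots y ∈ {−4, ..., 4}, then test f_x and f at those candidates.
  x = -4: f_y(-4, y) = 6*y**2 - 31; no integer root y with |y| ≤ 4.
  x = -3: f_y(-3, y) = 6*y**2 - 2*y - 20; vanishes at y ∈ {2}. (-3, 2): f_x = 63 ≠ 0.
  x = -2: f_y(-2, y) = 6*y**2 - 4*y - 11; no integer root y with |y| ≤ 4.
  x = -1: f_y(-1, y) = 6*y**2 - 6*y - 4; no integer root y with |y| ≤ 4.
  x = 0: f_y(0, y) = 6*y**2 - 8*y + 1; no integer root y with |y| ≤ 4.
  x = 1: f_y(1, y) = 6*y**2 - 10*y + 4; vanishes at y ∈ {1}. (1, 1): f_x = 0, f = 0 — SINGULAR.
  x = 2: f_y(2, y) = 6*y**2 - 12*y + 5; no integer root y with |y| ≤ 4.
  x = 3: f_y(3, y) = 6*y**2 - 14*y + 4; vanishes at y ∈ {2}. (3, 2): f_x = 3 ≠ 0.
  x = 4: f_y(4, y) = 6*y**2 - 16*y + 1; no integer root y with |y| ≤ 4.
Only singular point on the grid: (1, 1).
Classify: substitute x = 1 + u, y = 1 + v and expand: f = u**3 - u**2*v - u**2 - u*v**2 + 2*v**3 + v**2.
No constant or linear terms (consistent with a singular point). Quadratic part: -u**2 + v**2. Cubic part: u**3 - u**2*v - u*v**2 + 2*v**3.
The quadratic part v**2 - u**2 = (v − u)(v + u) splits into two distinct linear factors, so there are two distinct tangent lines y − 1 = ±(x − 1) — this is a node (ordinary double point).
Classification: node.


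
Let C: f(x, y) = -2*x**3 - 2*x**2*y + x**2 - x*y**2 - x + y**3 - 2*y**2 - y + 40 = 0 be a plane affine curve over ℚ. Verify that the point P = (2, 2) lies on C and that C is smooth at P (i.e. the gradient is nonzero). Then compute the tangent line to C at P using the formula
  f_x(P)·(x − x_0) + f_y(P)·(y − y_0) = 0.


Tangent line at P: -41*x - 13*y + 108 = 0.

Step 1: f(2, 2) = 0, so P lies on C.
Step 2: partial derivatives
  f_x(x, y) = -6*x**2 - 4*x*y + 2*x - y**2 - 1, f_y(x, y) = -2*x**2 - 2*x*y + 3*y**2 - 4*y - 1.
  f_x(P) = -41, f_y(P) = -13 (gradient nonzero, so P is smooth).
Step 3: tangent line at P: -41·(x − 2) + -13·(y − 2) = 0.
Expanding: -41*x - 13*y + 108 = 0.


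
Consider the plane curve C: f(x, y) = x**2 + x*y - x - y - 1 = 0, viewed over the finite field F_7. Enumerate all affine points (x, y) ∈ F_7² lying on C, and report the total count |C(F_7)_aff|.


Affine F_7-points: {(0, 6), (2, 6), (3, 1), (4, 1), (5, 4), (6, 4)}; count = 6.

For each of the 49 pairs (x, y) ∈ F_7², evaluate f(x, y) mod 7. Record the zeros.
  x = 0: [0↦6, 1↦5, 2↦4, 3↦3, 4↦2, 5↦1, 6↦0]  zeros at y ∈ {6}
  x = 1: [0↦6, 1↦6, 2↦6, 3↦6, 4↦6, 5↦6, 6↦6]  zeros at y ∈ ∅
  x = 2: [0↦1, 1↦2, 2↦3, 3↦4, 4↦5, 5↦6, 6↦0]  zeros at y ∈ {6}
  x = 3: [0↦5, 1↦0, 2↦2, 3↦4, 4↦6, 5↦1, 6↦3]  zeros at y ∈ {1}
  x = 4: [0↦4, 1↦0, 2↦3, 3↦6, 4↦2, 5↦5, 6↦1]  zeros at y ∈ {1}
  x = 5: [0↦5, 1↦2, 2↦6, 3↦3, 4↦0, 5↦4, 6↦1]  zeros at y ∈ {4}
  x = 6: [0↦1, 1↦6, 2↦4, 3↦2, 4↦0, 5↦5, 6↦3]  zeros at y ∈ {4}
Collecting zeros: affine points = {(0, 6), (2, 6), (3, 1), (4, 1), (5, 4), (6, 4)}.
Total count |C(F_7)_aff| = 6.


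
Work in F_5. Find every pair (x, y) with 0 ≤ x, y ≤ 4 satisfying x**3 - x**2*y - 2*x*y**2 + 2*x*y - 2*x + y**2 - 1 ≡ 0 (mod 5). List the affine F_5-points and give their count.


Affine F_5-points: {(0, 1), (0, 4), (2, 1), (2, 4), (3, 0), (4, 0), (4, 1)}; count = 7.

For each of the 25 pairs (x, y) ∈ F_5², evaluate f(x, y) mod 5. Record the zeros.
  x = 0: [0↦4, 1↦0, 2↦3, 3↦3, 4↦0]  zeros at y ∈ {1, 4}
  x = 1: [0↦3, 1↦3, 2↦1, 3↦2, 4↦1]  zeros at y ∈ ∅
  x = 2: [0↦3, 1↦0, 2↦1, 3↦1, 4↦0]  zeros at y ∈ {1, 4}
  x = 3: [0↦0, 1↦2, 2↦4, 3↦1, 4↦3]  zeros at y ∈ {0}
  x = 4: [0↦0, 1↦0, 2↦1, 3↦3, 4↦1]  zeros at y ∈ {0, 1}
Collecting zeros: affine points = {(0, 1), (0, 4), (2, 1), (2, 4), (3, 0), (4, 0), (4, 1)}.
Total count |C(F_5)_aff| = 7.


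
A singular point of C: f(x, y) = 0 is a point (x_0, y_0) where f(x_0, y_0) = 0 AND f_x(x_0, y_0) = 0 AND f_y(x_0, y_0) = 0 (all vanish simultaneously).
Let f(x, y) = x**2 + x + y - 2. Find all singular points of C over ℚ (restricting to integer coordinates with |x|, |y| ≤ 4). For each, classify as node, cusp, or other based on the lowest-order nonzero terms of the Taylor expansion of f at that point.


No singular points in the scanned grid; C is smooth there.

Compute partial derivatives:
  f_x = 2*x + 1.
  f_y = 1.
f_y = 1 is a nonzero constant, so f_y never vanishes: no point (x, y) can satisfy f = f_x = f_y = 0. In particular no (x, y) ∈ {−4, ..., 4}² is singular; the curve is smooth.


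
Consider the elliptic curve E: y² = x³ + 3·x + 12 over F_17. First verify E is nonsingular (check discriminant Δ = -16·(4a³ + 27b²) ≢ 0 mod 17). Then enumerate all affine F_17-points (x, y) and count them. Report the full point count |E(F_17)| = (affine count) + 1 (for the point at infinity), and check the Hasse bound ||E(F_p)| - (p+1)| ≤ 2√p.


Affine points = {(1, 4), (1, 13), (2, 3), (2, 14), (5, 4), (5, 13), (6, 5), (6, 12), (7, 6), (7, 11), (8, 2), (8, 15), (11, 4), (11, 13), (12, 5), (12, 12), (13, 2), (13, 15), (15, 7), (15, 10), (16, 5), (16, 12)}; affine count = 22; |E(F_17)| = 23.

Discriminant check: Δ ∝ 4a³ + 27b² = 4·3³ + 27·12² = 4·27 + 27·144 ≡ 1 (mod 17). Nonzero ⇒ E is nonsingular.
For each x ∈ F_17, compute rhs = x³ + 3·x + 12 mod 17, then count y ∈ F_17 with y² ≡ rhs.
  x = 0: rhs = 12, matching y values: none (0 points).
  x = 1: rhs = 16, matching y values: 4, 13 (2 points).
  x = 2: rhs = 9, matching y values: 3, 14 (2 points).
  x = 3: rhs = 14, matching y values: none (0 points).
  x = 4: rhs = 3, matching y values: none (0 points).
  x = 5: rhs = 16, matching y values: 4, 13 (2 points).
  x = 6: rhs = 8, matching y values: 5, 12 (2 points).
  x = 7: rhs = 2, matching y values: 6, 11 (2 points).
  x = 8: rhs = 4, matching y values: 2, 15 (2 points).
  x = 9: rhs = 3, matching y values: none (0 points).
  x = 10: rhs = 5, matching y values: none (0 points).
  x = 11: rhs = 16, matching y values: 4, 13 (2 points).
  x = 12: rhs = 8, matching y values: 5, 12 (2 points).
  x = 13: rhs = 4, matching y values: 2, 15 (2 points).
  x = 14: rhs = 10, matching y values: none (0 points).
  x = 15: rhs = 15, matching y values: 7, 10 (2 points).
  x = 16: rhs = 8, matching y values: 5, 12 (2 points).
Total affine count: 22.
Full point count |E(F_17)| = 22 + 1 = 23.
Hasse bound: |23 − (17+1)| = |5| = 5 ≤ 2√17 ≈ 8.2462 ✓.


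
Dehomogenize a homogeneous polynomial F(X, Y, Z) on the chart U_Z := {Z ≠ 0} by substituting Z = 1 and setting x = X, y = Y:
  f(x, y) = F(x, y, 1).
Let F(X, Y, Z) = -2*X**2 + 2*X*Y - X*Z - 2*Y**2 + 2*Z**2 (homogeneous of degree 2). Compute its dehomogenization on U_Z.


f(x, y) = -2*x**2 + 2*x*y - x - 2*y**2 + 2

On U_Z we set Z = 1. Each monomial c·X^i·Y^j·Z^k in F becomes c·x^i·y^j·1^k = c·x^i·y^j.
Substituting Z = 1: F(X, Y, 1) = -2*x**2 + 2*x*y - x - 2*y**2 + 2.
Note: deg(f) ≤ deg(F) = 2; strict inequality happens when F is divisible by Z (lost terms).


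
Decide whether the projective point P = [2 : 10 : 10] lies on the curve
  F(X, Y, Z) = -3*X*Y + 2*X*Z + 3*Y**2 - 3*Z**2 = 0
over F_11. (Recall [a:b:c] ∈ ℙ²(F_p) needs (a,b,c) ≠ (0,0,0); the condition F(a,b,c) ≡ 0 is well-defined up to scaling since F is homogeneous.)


F(2,10,10) ≡ 2 (mod 11); P is NOT on the curve.

Evaluate F(2, 10, 10) term-by-term (mod 11).
  -3*X*Y ↦ -3·2·10·1 = -60
  2*X*Z ↦ 2·2·1·10 = 40
  3*Y**2 ↦ 3·1·100·1 = 300
  -3*Z**2 ↦ -3·1·1·100 = -300
Sum: F(2, 10, 10) = (-60) + (40) + (300) + (-300) = -20.
Reducing mod 11: -20 ≡ 2 (mod 11).
Since F(a, b, c) ≡ 2 ≠ 0 (mod 11), P does NOT lie on the curve.


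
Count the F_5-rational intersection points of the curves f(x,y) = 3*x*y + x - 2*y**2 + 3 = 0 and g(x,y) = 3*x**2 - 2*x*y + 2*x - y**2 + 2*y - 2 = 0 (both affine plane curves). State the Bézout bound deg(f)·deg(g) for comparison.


Common zeros: {(0, 3), (3, 3)}; count = 2; Bézout bound = 4.

deg(f) = 2, deg(g) = 2, so Bézout bound = 4.
Scan x ∈ F_5. For each x, list the y ∈ F_5 with f(x, y) ≡ 0 and those with g(x, y) ≡ 0 (mod 5); the common zeros in that column are the intersection.
  x = 0: f ≡ 0 at y ∈ {2, 3}; g ≡ 0 at y ∈ {3, 4}; common: {3}.
  x = 1: f ≡ 0 at y ∈ {1, 3}; g ≡ 0 at y ∈ ∅; common: ∅.
  x = 2: f ≡ 0 at y ∈ {0, 3}; g ≡ 0 at y ∈ {4}; common: ∅.
  x = 3: f ≡ 0 at y ∈ {3, 4}; g ≡ 0 at y ∈ {3}; common: {3}.
  x = 4: f ≡ 0 at y ∈ {3}; g ≡ 0 at y ∈ ∅; common: ∅.
Collecting: common zeros = {(0, 3), (3, 3)}, so the count is 2.
Comparison with the Bézout bound: 2 ≤ 4 = deg(f)·deg(g), as expected for curves with no common component (the affine F_5-count falls short of the bound because intersections may lie at infinity, over extension fields, or carry multiplicity).


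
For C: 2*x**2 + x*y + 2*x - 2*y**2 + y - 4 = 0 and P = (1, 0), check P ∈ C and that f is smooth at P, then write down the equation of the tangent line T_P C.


Tangent line at P: 6*x + 2*y - 6 = 0.

Step 1: f(1, 0) = 0, so P lies on C.
Step 2: partial derivatives
  f_x(x, y) = 4*x + y + 2, f_y(x, y) = x - 4*y + 1.
  f_x(P) = 6, f_y(P) = 2 (gradient nonzero, so P is smooth).
Step 3: tangent line at P: 6·(x − 1) + 2·(y − 0) = 0.
Expanding: 6*x + 2*y - 6 = 0.


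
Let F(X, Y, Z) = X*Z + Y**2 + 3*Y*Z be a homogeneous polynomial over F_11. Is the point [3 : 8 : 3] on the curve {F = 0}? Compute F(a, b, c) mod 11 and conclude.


F(3,8,3) ≡ 2 (mod 11); P is NOT on the curve.

Evaluate F(3, 8, 3) term-by-term (mod 11).
  X*Z ↦ 1·3·1·3 = 9
  Y**2 ↦ 1·1·64·1 = 64
  3*Y*Z ↦ 3·1·8·3 = 72
Sum: F(3, 8, 3) = (9) + (64) + (72) = 145.
Reducing mod 11: 145 ≡ 2 (mod 11).
Since F(a, b, c) ≡ 2 ≠ 0 (mod 11), P does NOT lie on the curve.


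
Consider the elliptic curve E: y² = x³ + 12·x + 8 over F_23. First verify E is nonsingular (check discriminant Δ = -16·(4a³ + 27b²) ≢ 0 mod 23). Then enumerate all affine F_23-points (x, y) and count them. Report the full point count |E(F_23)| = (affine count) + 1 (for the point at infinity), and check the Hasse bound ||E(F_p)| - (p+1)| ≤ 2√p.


Affine points = {(0, 10), (0, 13), (3, 5), (3, 18), (5, 3), (5, 20), (8, 8), (8, 15), (10, 1), (10, 22), (16, 8), (16, 15), (22, 8), (22, 15)}; affine count = 14; |E(F_23)| = 15.

Discriminant check: Δ ∝ 4a³ + 27b² = 4·12³ + 27·8² = 4·1728 + 27·64 ≡ 15 (mod 23). Nonzero ⇒ E is nonsingular.
For each x ∈ F_23, compute rhs = x³ + 12·x + 8 mod 23, then count y ∈ F_23 with y² ≡ rhs.
  x = 0: rhs = 8, matching y values: 10, 13 (2 points).
  x = 1: rhs = 21, matching y values: none (0 points).
  x = 2: rhs = 17, matching y values: none (0 points).
  x = 3: rhs = 2, matching y values: 5, 18 (2 points).
  x = 4: rhs = 5, matching y values: none (0 points).
  x = 5: rhs = 9, matching y values: 3, 20 (2 points).
  x = 6: rhs = 20, matching y values: none (0 points).
  x = 7: rhs = 21, matching y values: none (0 points).
  x = 8: rhs = 18, matching y values: 8, 15 (2 points).
  x = 9: rhs = 17, matching y values: none (0 points).
  x = 10: rhs = 1, matching y values: 1, 22 (2 points).
  x = 11: rhs = 22, matching y values: none (0 points).
  x = 12: rhs = 17, matching y values: none (0 points).
  x = 13: rhs = 15, matching y values: none (0 points).
  x = 14: rhs = 22, matching y values: none (0 points).
  x = 15: rhs = 21, matching y values: none (0 points).
  x = 16: rhs = 18, matching y values: 8, 15 (2 points).
  x = 17: rhs = 19, matching y values: none (0 points).
  x = 18: rhs = 7, matching y values: none (0 points).
  x = 19: rhs = 11, matching y values: none (0 points).
  x = 20: rhs = 14, matching y values: none (0 points).
  x = 21: rhs = 22, matching y values: none (0 points).
  x = 22: rhs = 18, matching y values: 8, 15 (2 points).
Total affine count: 14.
Full point count |E(F_23)| = 14 + 1 = 15.
Hasse bound: |15 − (23+1)| = |-9| = 9 ≤ 2√23 ≈ 9.5917 ✓.


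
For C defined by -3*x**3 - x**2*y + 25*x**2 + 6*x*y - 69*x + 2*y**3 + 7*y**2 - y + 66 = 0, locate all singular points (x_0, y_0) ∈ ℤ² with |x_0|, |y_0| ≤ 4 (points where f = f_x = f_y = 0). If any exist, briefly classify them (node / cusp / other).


Singular points: {(3, -1)}; classification: node.

Compute partial derivatives:
  f_x = -9*x**2 - 2*x*y + 50*x + 6*y - 69.
  f_y = -x**2 + 6*x + 6*y**2 + 14*y - 1.
Scan x_0 ∈ {−4, ..., 4}. For each x_0, f_y(x_0, y) is a polynomial in y; find its integer roots y ∈ {−4, ..., 4}, then test f_x and f at those candidates.
  x = -4: f_y(-4, y) = 6*y**2 + 14*y - 41; no integer root y with |y| ≤ 4.
  x = -3: f_y(-3, y) = 6*y**2 + 14*y - 28; no integer root y with |y| ≤ 4.
  x = -2: f_y(-2, y) = 6*y**2 + 14*y - 17; no integer root y with |y| ≤ 4.
  x = -1: f_y(-1, y) = 6*y**2 + 14*y - 8; no integer root y with |y| ≤ 4.
  x = 0: f_y(0, y) = 6*y**2 + 14*y - 1; no integer root y with |y| ≤ 4.
  x = 1: f_y(1, y) = 6*y**2 + 14*y + 4; vanishes at y ∈ {-2}. (1, -2): f_x = -36 ≠ 0.
  x = 2: f_y(2, y) = 6*y**2 + 14*y + 7; no integer root y with |y| ≤ 4.
  x = 3: f_y(3, y) = 6*y**2 + 14*y + 8; vanishes at y ∈ {-1}. (3, -1): f_x = 0, f = 0 — SINGULAR.
  x = 4: f_y(4, y) = 6*y**2 + 14*y + 7; no integer root y with |y| ≤ 4.
Only singular point on the grid: (3, -1).
Classify: substitute x = 3 + u, y = -1 + v and expand: f = -3*u**3 - u**2*v - u**2 + 2*v**3 + v**2.
No constant or linear terms (consistent with a singular point). Quadratic part: -u**2 + v**2. Cubic part: -3*u**3 - u**2*v + 2*v**3.
The quadratic part v**2 - u**2 = (v − u)(v + u) splits into two distinct linear factors, so there are two distinct tangent lines y − -1 = ±(x − 3) — this is a node (ordinary double point).
Classification: node.


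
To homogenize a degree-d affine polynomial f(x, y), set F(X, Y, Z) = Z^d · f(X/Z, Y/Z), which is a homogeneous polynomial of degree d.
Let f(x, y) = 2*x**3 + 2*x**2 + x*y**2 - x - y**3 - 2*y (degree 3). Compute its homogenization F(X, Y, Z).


F(X, Y, Z) = 2*X**3 + 2*X**2*Z + X*Y**2 - X*Z**2 - Y**3 - 2*Y*Z**2

deg(f) = 3.
Substitute x = X/Z, y = Y/Z into f, then multiply by Z^3.
  monomial 2·x^3·y^0 ↦ 2·X^3·Y^0·Z^0.
  monomial 2·x^2·y^0 ↦ 2·X^2·Y^0·Z^1.
  monomial 1·x^1·y^2 ↦ 1·X^1·Y^2·Z^0.
  monomial -1·x^1·y^0 ↦ -1·X^1·Y^0·Z^2.
  monomial -1·x^0·y^3 ↦ -1·X^0·Y^3·Z^0.
  monomial -2·x^0·y^1 ↦ -2·X^0·Y^1·Z^2.
Collecting: F(X, Y, Z) = 2*X**3 + 2*X**2*Z + X*Y**2 - X*Z**2 - Y**3 - 2*Y*Z**2.


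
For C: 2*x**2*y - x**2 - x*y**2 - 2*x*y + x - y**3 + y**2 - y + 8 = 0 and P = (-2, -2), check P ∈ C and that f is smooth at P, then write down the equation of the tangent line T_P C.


Tangent line at P: 21*x - 13*y + 16 = 0.

Step 1: f(-2, -2) = 0, so P lies on C.
Step 2: partial derivatives
  f_x(x, y) = 4*x*y - 2*x - y**2 - 2*y + 1, f_y(x, y) = 2*x**2 - 2*x*y - 2*x - 3*y**2 + 2*y - 1.
  f_x(P) = 21, f_y(P) = -13 (gradient nonzero, so P is smooth).
Step 3: tangent line at P: 21·(x − -2) + -13·(y − -2) = 0.
Expanding: 21*x - 13*y + 16 = 0.


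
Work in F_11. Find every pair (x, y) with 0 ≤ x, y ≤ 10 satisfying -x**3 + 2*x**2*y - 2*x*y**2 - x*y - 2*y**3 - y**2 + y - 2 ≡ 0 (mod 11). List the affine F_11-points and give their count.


Affine F_11-points: {(2, 3), (2, 8), (3, 1), (3, 5), (3, 7), (4, 0), (4, 5), (4, 7), (6, 4), (7, 7), (9, 10), (10, 9)}; count = 12.

For each of the 121 pairs (x, y) ∈ F_11², evaluate f(x, y) mod 11. Record the zeros.
  x = 0: [0↦9, 1↦7, 2↦2, 3↦4, 4↦1, 5↦3, 6↦9, 7↦7, 8↦7, 9↦8, 10↦9]  zeros at y ∈ ∅
  x = 1: [0↦8, 1↦5, 2↦6, 3↦10, 4↦5, 5↦1, 6↦8, 7↦3, 8↦7, 9↦8, 10↦5]  zeros at y ∈ ∅
  x = 2: [0↦1, 1↦1, 2↦1, 3↦0, 4↦8, 5↦2, 6↦3, 7↦10, 8↦0, 9↦5, 10↦2]  zeros at y ∈ {3, 8}
  x = 3: [0↦4, 1↦0, 2↦3, 3↦1, 4↦4, 5↦0, 6↦10, 7↦0, 8↦2, 9↦4, 10↦5]  zeros at y ∈ {1, 5, 7}
  x = 4: [0↦0, 1↦7, 2↦6, 3↦7, 4↦9, 5↦0, 6↦1, 7↦0, 8↦7, 9↦10, 10↦8]  zeros at y ∈ {0, 5, 7}
  x = 5: [0↦5, 1↦5, 2↦4, 3↦1, 4↦6, 5↦7, 6↦3, 7↦4, 8↦9, 9↦6, 10↦5]  zeros at y ∈ ∅
  x = 6: [0↦2, 1↦10, 2↦2, 3↦10, 4↦0, 5↦4, 6↦10, 7↦6, 8↦2, 9↦8, 10↦1]  zeros at y ∈ {4}
  x = 7: [0↦7, 1↦5, 2↦5, 3↦6, 4↦7, 5↦7, 6↦5, 7↦0, 8↦2, 9↦10, 10↦1]  zeros at y ∈ {7}
  x = 8: [0↦3, 1↦6, 2↦7, 3↦5, 4↦10, 5↦10, 6↦4, 7↦2, 8↦3, 9↦6, 10↦10]  zeros at y ∈ ∅
  x = 9: [0↦6, 1↦7, 2↦2, 3↦1, 4↦3, 5↦7, 6↦1, 7↦6, 8↦10, 9↦1, 10↦0]  zeros at y ∈ {10}
  x = 10: [0↦10, 1↦2, 2↦6, 3↦10, 4↦2, 5↦3, 6↦1, 7↦6, 8↦6, 9↦0, 10↦9]  zeros at y ∈ {9}
Collecting zeros: affine points = {(2, 3), (2, 8), (3, 1), (3, 5), (3, 7), (4, 0), (4, 5), (4, 7), (6, 4), (7, 7), (9, 10), (10, 9)}.
Total count |C(F_11)_aff| = 12.


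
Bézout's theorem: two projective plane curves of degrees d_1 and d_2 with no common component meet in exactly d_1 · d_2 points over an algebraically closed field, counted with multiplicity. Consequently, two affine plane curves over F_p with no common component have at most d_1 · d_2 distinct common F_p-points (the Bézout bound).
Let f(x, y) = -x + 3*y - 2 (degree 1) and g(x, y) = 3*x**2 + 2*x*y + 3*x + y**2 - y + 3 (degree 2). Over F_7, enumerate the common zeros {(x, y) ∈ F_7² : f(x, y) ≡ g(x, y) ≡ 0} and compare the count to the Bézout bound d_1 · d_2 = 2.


Common zeros: ∅; count = 0; Bézout bound = 2.

deg(f) = 1, deg(g) = 2, so Bézout bound = 2.
Scan x ∈ F_7. For each x, list the y ∈ F_7 with f(x, y) ≡ 0 and those with g(x, y) ≡ 0 (mod 7); the common zeros in that column are the intersection.
  x = 0: f ≡ 0 at y ∈ {3}; g ≡ 0 at y ∈ ∅; common: ∅.
  x = 1: f ≡ 0 at y ∈ {1}; g ≡ 0 at y ∈ {3}; common: ∅.
  x = 2: f ≡ 0 at y ∈ {6}; g ≡ 0 at y ∈ {0, 4}; common: ∅.
  x = 3: f ≡ 0 at y ∈ {4}; g ≡ 0 at y ∈ {3, 6}; common: ∅.
  x = 4: f ≡ 0 at y ∈ {2}; g ≡ 0 at y ∈ {0}; common: ∅.
  x = 5: f ≡ 0 at y ∈ {0}; g ≡ 0 at y ∈ ∅; common: ∅.
  x = 6: f ≡ 0 at y ∈ {5}; g ≡ 0 at y ∈ {4, 6}; common: ∅.
Collecting: common zeros = ∅, so the count is 0.
Comparison with the Bézout bound: 0 ≤ 2 = deg(f)·deg(g), as expected for curves with no common component (the affine F_7-count falls short of the bound because intersections may lie at infinity, over extension fields, or carry multiplicity).


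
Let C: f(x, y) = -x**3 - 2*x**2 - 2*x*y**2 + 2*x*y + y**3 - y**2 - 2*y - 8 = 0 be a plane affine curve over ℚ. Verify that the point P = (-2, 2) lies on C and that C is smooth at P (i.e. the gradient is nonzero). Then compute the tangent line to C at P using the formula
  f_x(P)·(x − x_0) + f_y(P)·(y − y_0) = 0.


Tangent line at P: -8*x + 18*y - 52 = 0.

Step 1: f(-2, 2) = 0, so P lies on C.
Step 2: partial derivatives
  f_x(x, y) = -3*x**2 - 4*x - 2*y**2 + 2*y, f_y(x, y) = -4*x*y + 2*x + 3*y**2 - 2*y - 2.
  f_x(P) = -8, f_y(P) = 18 (gradient nonzero, so P is smooth).
Step 3: tangent line at P: -8·(x − -2) + 18·(y − 2) = 0.
Expanding: -8*x + 18*y - 52 = 0.


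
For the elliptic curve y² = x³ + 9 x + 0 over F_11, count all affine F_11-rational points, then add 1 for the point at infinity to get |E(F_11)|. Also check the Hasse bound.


Affine points = {(0, 0), (2, 2), (2, 9), (4, 1), (4, 10), (5, 4), (5, 7), (8, 1), (8, 10), (10, 1), (10, 10)}; affine count = 11; |E(F_11)| = 12.

Discriminant check: Δ ∝ 4a³ + 27b² = 4·9³ + 27·0² = 4·729 + 27·0 ≡ 1 (mod 11). Nonzero ⇒ E is nonsingular.
For each x ∈ F_11, compute rhs = x³ + 9·x + 0 mod 11, then count y ∈ F_11 with y² ≡ rhs.
  x = 0: rhs = 0, matching y values: 0 (1 points).
  x = 1: rhs = 10, matching y values: none (0 points).
  x = 2: rhs = 4, matching y values: 2, 9 (2 points).
  x = 3: rhs = 10, matching y values: none (0 points).
  x = 4: rhs = 1, matching y values: 1, 10 (2 points).
  x = 5: rhs = 5, matching y values: 4, 7 (2 points).
  x = 6: rhs = 6, matching y values: none (0 points).
  x = 7: rhs = 10, matching y values: none (0 points).
  x = 8: rhs = 1, matching y values: 1, 10 (2 points).
  x = 9: rhs = 7, matching y values: none (0 points).
  x = 10: rhs = 1, matching y values: 1, 10 (2 points).
Total affine count: 11.
Full point count |E(F_11)| = 11 + 1 = 12.
Hasse bound: |12 − (11+1)| = |0| = 0 ≤ 2√11 ≈ 6.6332 ✓.


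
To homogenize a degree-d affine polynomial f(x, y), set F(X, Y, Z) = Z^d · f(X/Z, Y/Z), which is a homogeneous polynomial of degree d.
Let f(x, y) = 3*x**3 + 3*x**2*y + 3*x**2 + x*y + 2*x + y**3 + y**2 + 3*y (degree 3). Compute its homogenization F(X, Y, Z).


F(X, Y, Z) = 3*X**3 + 3*X**2*Y + 3*X**2*Z + X*Y*Z + 2*X*Z**2 + Y**3 + Y**2*Z + 3*Y*Z**2

deg(f) = 3.
Substitute x = X/Z, y = Y/Z into f, then multiply by Z^3.
  monomial 3·x^3·y^0 ↦ 3·X^3·Y^0·Z^0.
  monomial 3·x^2·y^1 ↦ 3·X^2·Y^1·Z^0.
  monomial 3·x^2·y^0 ↦ 3·X^2·Y^0·Z^1.
  monomial 1·x^1·y^1 ↦ 1·X^1·Y^1·Z^1.
  monomial 2·x^1·y^0 ↦ 2·X^1·Y^0·Z^2.
  monomial 1·x^0·y^3 ↦ 1·X^0·Y^3·Z^0.
  monomial 1·x^0·y^2 ↦ 1·X^0·Y^2·Z^1.
  monomial 3·x^0·y^1 ↦ 3·X^0·Y^1·Z^2.
Collecting: F(X, Y, Z) = 3*X**3 + 3*X**2*Y + 3*X**2*Z + X*Y*Z + 2*X*Z**2 + Y**3 + Y**2*Z + 3*Y*Z**2.


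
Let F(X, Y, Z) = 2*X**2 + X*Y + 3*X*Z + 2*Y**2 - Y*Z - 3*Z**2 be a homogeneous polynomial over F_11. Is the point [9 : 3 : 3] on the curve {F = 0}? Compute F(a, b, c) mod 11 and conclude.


F(9,3,3) ≡ 10 (mod 11); P is NOT on the curve.

Evaluate F(9, 3, 3) term-by-term (mod 11).
  2*X**2 ↦ 2·81·1·1 = 162
  X*Y ↦ 1·9·3·1 = 27
  3*X*Z ↦ 3·9·1·3 = 81
  2*Y**2 ↦ 2·1·9·1 = 18
  -Y*Z ↦ -1·1·3·3 = -9
  -3*Z**2 ↦ -3·1·1·9 = -27
Sum: F(9, 3, 3) = (162) + (27) + (81) + (18) + (-9) + (-27) = 252.
Reducing mod 11: 252 ≡ 10 (mod 11).
Since F(a, b, c) ≡ 10 ≠ 0 (mod 11), P does NOT lie on the curve.


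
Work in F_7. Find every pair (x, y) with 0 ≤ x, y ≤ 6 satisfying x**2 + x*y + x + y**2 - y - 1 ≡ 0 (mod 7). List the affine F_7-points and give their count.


Affine F_7-points: {(2, 1), (2, 5), (3, 1), (3, 4), (6, 4), (6, 5)}; count = 6.

For each of the 49 pairs (x, y) ∈ F_7², evaluate f(x, y) mod 7. Record the zeros.
  x = 0: [0↦6, 1↦6, 2↦1, 3↦5, 4↦4, 5↦5, 6↦1]  zeros at y ∈ ∅
  x = 1: [0↦1, 1↦2, 2↦5, 3↦3, 4↦3, 5↦5, 6↦2]  zeros at y ∈ ∅
  x = 2: [0↦5, 1↦0, 2↦4, 3↦3, 4↦4, 5↦0, 6↦5]  zeros at y ∈ {1, 5}
  x = 3: [0↦4, 1↦0, 2↦5, 3↦5, 4↦0, 5↦4, 6↦3]  zeros at y ∈ {1, 4}
  x = 4: [0↦5, 1↦2, 2↦1, 3↦2, 4↦5, 5↦3, 6↦3]  zeros at y ∈ ∅
  x = 5: [0↦1, 1↦6, 2↦6, 3↦1, 4↦5, 5↦4, 6↦5]  zeros at y ∈ ∅
  x = 6: [0↦6, 1↦5, 2↦6, 3↦2, 4↦0, 5↦0, 6↦2]  zeros at y ∈ {4, 5}
Collecting zeros: affine points = {(2, 1), (2, 5), (3, 1), (3, 4), (6, 4), (6, 5)}.
Total count |C(F_7)_aff| = 6.


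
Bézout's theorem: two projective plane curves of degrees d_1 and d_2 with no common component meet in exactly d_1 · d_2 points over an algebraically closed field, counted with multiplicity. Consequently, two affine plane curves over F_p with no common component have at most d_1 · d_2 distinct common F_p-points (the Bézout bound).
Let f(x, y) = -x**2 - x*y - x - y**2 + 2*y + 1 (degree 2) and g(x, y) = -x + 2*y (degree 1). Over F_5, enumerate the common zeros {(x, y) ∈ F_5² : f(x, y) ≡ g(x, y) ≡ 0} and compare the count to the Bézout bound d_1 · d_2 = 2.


Common zeros: ∅; count = 0; Bézout bound = 2.

deg(f) = 2, deg(g) = 1, so Bézout bound = 2.
Scan x ∈ F_5. For each x, list the y ∈ F_5 with f(x, y) ≡ 0 and those with g(x, y) ≡ 0 (mod 5); the common zeros in that column are the intersection.
  x = 0: f ≡ 0 at y ∈ ∅; g ≡ 0 at y ∈ {0}; common: ∅.
  x = 1: f ≡ 0 at y ∈ ∅; g ≡ 0 at y ∈ {3}; common: ∅.
  x = 2: f ≡ 0 at y ∈ {0}; g ≡ 0 at y ∈ {1}; common: ∅.
  x = 3: f ≡ 0 at y ∈ ∅; g ≡ 0 at y ∈ {4}; common: ∅.
  x = 4: f ≡ 0 at y ∈ ∅; g ≡ 0 at y ∈ {2}; common: ∅.
Collecting: common zeros = ∅, so the count is 0.
Comparison with the Bézout bound: 0 ≤ 2 = deg(f)·deg(g), as expected for curves with no common component (the affine F_5-count falls short of the bound because intersections may lie at infinity, over extension fields, or carry multiplicity).


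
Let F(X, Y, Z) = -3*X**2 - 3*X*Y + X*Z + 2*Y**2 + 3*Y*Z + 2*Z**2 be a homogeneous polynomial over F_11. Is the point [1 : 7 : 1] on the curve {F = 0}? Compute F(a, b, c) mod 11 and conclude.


F(1,7,1) ≡ 10 (mod 11); P is NOT on the curve.

Evaluate F(1, 7, 1) term-by-term (mod 11).
  -3*X**2 ↦ -3·1·1·1 = -3
  -3*X*Y ↦ -3·1·7·1 = -21
  X*Z ↦ 1·1·1·1 = 1
  2*Y**2 ↦ 2·1·49·1 = 98
  3*Y*Z ↦ 3·1·7·1 = 21
  2*Z**2 ↦ 2·1·1·1 = 2
Sum: F(1, 7, 1) = (-3) + (-21) + (1) + (98) + (21) + (2) = 98.
Reducing mod 11: 98 ≡ 10 (mod 11).
Since F(a, b, c) ≡ 10 ≠ 0 (mod 11), P does NOT lie on the curve.


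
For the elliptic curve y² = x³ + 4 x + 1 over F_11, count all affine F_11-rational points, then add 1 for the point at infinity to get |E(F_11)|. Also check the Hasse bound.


Affine points = {(0, 1), (0, 10), (4, 2), (4, 9), (5, 5), (5, 6), (7, 3), (7, 8)}; affine count = 8; |E(F_11)| = 9.

Discriminant check: Δ ∝ 4a³ + 27b² = 4·4³ + 27·1² = 4·64 + 27·1 ≡ 8 (mod 11). Nonzero ⇒ E is nonsingular.
For each x ∈ F_11, compute rhs = x³ + 4·x + 1 mod 11, then count y ∈ F_11 with y² ≡ rhs.
  x = 0: rhs = 1, matching y values: 1, 10 (2 points).
  x = 1: rhs = 6, matching y values: none (0 points).
  x = 2: rhs = 6, matching y values: none (0 points).
  x = 3: rhs = 7, matching y values: none (0 points).
  x = 4: rhs = 4, matching y values: 2, 9 (2 points).
  x = 5: rhs = 3, matching y values: 5, 6 (2 points).
  x = 6: rhs = 10, matching y values: none (0 points).
  x = 7: rhs = 9, matching y values: 3, 8 (2 points).
  x = 8: rhs = 6, matching y values: none (0 points).
  x = 9: rhs = 7, matching y values: none (0 points).
  x = 10: rhs = 7, matching y values: none (0 points).
Total affine count: 8.
Full point count |E(F_11)| = 8 + 1 = 9.
Hasse bound: |9 − (11+1)| = |-3| = 3 ≤ 2√11 ≈ 6.6332 ✓.


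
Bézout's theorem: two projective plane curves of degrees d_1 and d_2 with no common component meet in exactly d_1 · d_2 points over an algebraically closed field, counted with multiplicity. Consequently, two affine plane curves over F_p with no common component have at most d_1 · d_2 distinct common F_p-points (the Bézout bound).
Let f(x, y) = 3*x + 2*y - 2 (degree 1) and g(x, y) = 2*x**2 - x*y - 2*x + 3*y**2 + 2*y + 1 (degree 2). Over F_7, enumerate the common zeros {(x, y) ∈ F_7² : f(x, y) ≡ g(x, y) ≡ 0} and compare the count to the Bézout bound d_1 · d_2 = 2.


Common zeros: {(5, 4)}; count = 1; Bézout bound = 2.

deg(f) = 1, deg(g) = 2, so Bézout bound = 2.
Scan x ∈ F_7. For each x, list the y ∈ F_7 with f(x, y) ≡ 0 and those with g(x, y) ≡ 0 (mod 7); the common zeros in that column are the intersection.
  x = 0: f ≡ 0 at y ∈ {1}; g ≡ 0 at y ∈ ∅; common: ∅.
  x = 1: f ≡ 0 at y ∈ {3}; g ≡ 0 at y ∈ ∅; common: ∅.
  x = 2: f ≡ 0 at y ∈ {5}; g ≡ 0 at y ∈ ∅; common: ∅.
  x = 3: f ≡ 0 at y ∈ {0}; g ≡ 0 at y ∈ ∅; common: ∅.
  x = 4: f ≡ 0 at y ∈ {2}; g ≡ 0 at y ∈ ∅; common: ∅.
  x = 5: f ≡ 0 at y ∈ {4}; g ≡ 0 at y ∈ {4}; common: {4}.
  x = 6: f ≡ 0 at y ∈ {6}; g ≡ 0 at y ∈ ∅; common: ∅.
Collecting: common zeros = {(5, 4)}, so the count is 1.
Comparison with the Bézout bound: 1 ≤ 2 = deg(f)·deg(g), as expected for curves with no common component (the affine F_7-count falls short of the bound because intersections may lie at infinity, over extension fields, or carry multiplicity).


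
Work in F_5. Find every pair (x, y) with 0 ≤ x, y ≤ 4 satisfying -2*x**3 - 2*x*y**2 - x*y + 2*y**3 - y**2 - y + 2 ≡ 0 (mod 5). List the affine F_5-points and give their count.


Affine F_5-points: {(0, 4), (1, 0), (1, 2), (2, 1)}; count = 4.

For each of the 25 pairs (x, y) ∈ F_5², evaluate f(x, y) mod 5. Record the zeros.
  x = 0: [0↦2, 1↦2, 2↦2, 3↦4, 4↦0]  zeros at y ∈ {4}
  x = 1: [0↦0, 1↦2, 2↦0, 3↦1, 4↦2]  zeros at y ∈ {0, 2}
  x = 2: [0↦1, 1↦0, 2↦1, 3↦1, 4↦2]  zeros at y ∈ {1}
  x = 3: [0↦3, 1↦4, 2↦3, 3↦2, 4↦3]  zeros at y ∈ ∅
  x = 4: [0↦4, 1↦2, 2↦4, 3↦2, 4↦3]  zeros at y ∈ ∅
Collecting zeros: affine points = {(0, 4), (1, 0), (1, 2), (2, 1)}.
Total count |C(F_5)_aff| = 4.


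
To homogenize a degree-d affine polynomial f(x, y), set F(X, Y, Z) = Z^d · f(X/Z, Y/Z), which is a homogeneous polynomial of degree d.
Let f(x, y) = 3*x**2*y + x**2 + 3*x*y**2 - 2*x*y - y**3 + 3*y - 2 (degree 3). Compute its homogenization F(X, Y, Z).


F(X, Y, Z) = 3*X**2*Y + X**2*Z + 3*X*Y**2 - 2*X*Y*Z - Y**3 + 3*Y*Z**2 - 2*Z**3

deg(f) = 3.
Substitute x = X/Z, y = Y/Z into f, then multiply by Z^3.
  monomial 3·x^2·y^1 ↦ 3·X^2·Y^1·Z^0.
  monomial 1·x^2·y^0 ↦ 1·X^2·Y^0·Z^1.
  monomial 3·x^1·y^2 ↦ 3·X^1·Y^2·Z^0.
  monomial -2·x^1·y^1 ↦ -2·X^1·Y^1·Z^1.
  monomial -1·x^0·y^3 ↦ -1·X^0·Y^3·Z^0.
  monomial 3·x^0·y^1 ↦ 3·X^0·Y^1·Z^2.
  monomial -2·x^0·y^0 ↦ -2·X^0·Y^0·Z^3.
Collecting: F(X, Y, Z) = 3*X**2*Y + X**2*Z + 3*X*Y**2 - 2*X*Y*Z - Y**3 + 3*Y*Z**2 - 2*Z**3.


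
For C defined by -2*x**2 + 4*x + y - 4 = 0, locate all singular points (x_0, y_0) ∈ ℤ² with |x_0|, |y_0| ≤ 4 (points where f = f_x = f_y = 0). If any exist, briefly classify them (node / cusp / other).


No singular points in the scanned grid; C is smooth there.

Compute partial derivatives:
  f_x = 4 - 4*x.
  f_y = 1.
f_y = 1 is a nonzero constant, so f_y never vanishes: no point (x, y) can satisfy f = f_x = f_y = 0. In particular no (x, y) ∈ {−4, ..., 4}² is singular; the curve is smooth.


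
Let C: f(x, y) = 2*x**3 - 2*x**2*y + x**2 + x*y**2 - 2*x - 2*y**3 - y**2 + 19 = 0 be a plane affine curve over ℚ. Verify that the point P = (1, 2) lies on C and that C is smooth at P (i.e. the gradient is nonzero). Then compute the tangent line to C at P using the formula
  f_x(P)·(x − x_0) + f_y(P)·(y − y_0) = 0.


Tangent line at P: 2*x - 26*y + 50 = 0.

Step 1: f(1, 2) = 0, so P lies on C.
Step 2: partial derivatives
  f_x(x, y) = 6*x**2 - 4*x*y + 2*x + y**2 - 2, f_y(x, y) = -2*x**2 + 2*x*y - 6*y**2 - 2*y.
  f_x(P) = 2, f_y(P) = -26 (gradient nonzero, so P is smooth).
Step 3: tangent line at P: 2·(x − 1) + -26·(y − 2) = 0.
Expanding: 2*x - 26*y + 50 = 0.


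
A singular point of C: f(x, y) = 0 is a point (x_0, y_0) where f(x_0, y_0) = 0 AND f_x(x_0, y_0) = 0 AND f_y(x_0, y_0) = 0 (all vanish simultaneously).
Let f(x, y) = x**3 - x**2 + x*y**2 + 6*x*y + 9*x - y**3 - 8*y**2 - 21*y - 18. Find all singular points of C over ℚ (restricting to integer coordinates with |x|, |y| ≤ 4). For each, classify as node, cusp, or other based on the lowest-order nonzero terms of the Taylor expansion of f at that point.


Singular points: {(0, -3)}; classification: node.

Compute partial derivatives:
  f_x = 3*x**2 - 2*x + y**2 + 6*y + 9.
  f_y = 2*x*y + 6*x - 3*y**2 - 16*y - 21.
Scan x_0 ∈ {−4, ..., 4}. For each x_0, f_y(x_0, y) is a polynomial in y; find its integer roots y ∈ {−4, ..., 4}, then test f_x and f at those candidates.
  x = -4: f_y(-4, y) = -3*y**2 - 24*y - 45; vanishes at y ∈ {-3}. (-4, -3): f_x = 56 ≠ 0.
  x = -3: f_y(-3, y) = -3*y**2 - 22*y - 39; vanishes at y ∈ {-3}. (-3, -3): f_x = 33 ≠ 0.
  x = -2: f_y(-2, y) = -3*y**2 - 20*y - 33; vanishes at y ∈ {-3}. (-2, -3): f_x = 16 ≠ 0.
  x = -1: f_y(-1, y) = -3*y**2 - 18*y - 27; vanishes at y ∈ {-3}. (-1, -3): f_x = 5 ≠ 0.
  x = 0: f_y(0, y) = -3*y**2 - 16*y - 21; vanishes at y ∈ {-3}. (0, -3): f_x = 0, f = 0 — SINGULAR.
  x = 1: f_y(1, y) = -3*y**2 - 14*y - 15; vanishes at y ∈ {-3}. (1, -3): f_x = 1 ≠ 0.
  x = 2: f_y(2, y) = -3*y**2 - 12*y - 9; vanishes at y ∈ {-3, -1}. (2, -3): f_x = 8 ≠ 0; (2, -1): f_x = 12 ≠ 0.
  x = 3: f_y(3, y) = -3*y**2 - 10*y - 3; vanishes at y ∈ {-3}. (3, -3): f_x = 21 ≠ 0.
  x = 4: f_y(4, y) = -3*y**2 - 8*y + 3; vanishes at y ∈ {-3}. (4, -3): f_x = 40 ≠ 0.
Only singular point on the grid: (0, -3).
Classify: substitute x = 0 + u, y = -3 + v and expand: f = u**3 - u**2 + u*v**2 - v**3 + v**2.
No constant or linear terms (consistent with a singular point). Quadratic part: -u**2 + v**2. Cubic part: u**3 + u*v**2 - v**3.
The quadratic part v**2 - u**2 = (v − u)(v + u) splits into two distinct linear factors, so there are two distinct tangent lines y − -3 = ±(x − 0) — this is a node (ordinary double point).
Classification: node.


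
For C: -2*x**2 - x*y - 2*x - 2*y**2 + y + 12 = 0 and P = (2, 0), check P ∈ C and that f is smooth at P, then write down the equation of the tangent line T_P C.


Tangent line at P: -10*x - y + 20 = 0.

Step 1: f(2, 0) = 0, so P lies on C.
Step 2: partial derivatives
  f_x(x, y) = -4*x - y - 2, f_y(x, y) = -x - 4*y + 1.
  f_x(P) = -10, f_y(P) = -1 (gradient nonzero, so P is smooth).
Step 3: tangent line at P: -10·(x − 2) + -1·(y − 0) = 0.
Expanding: -10*x - y + 20 = 0.


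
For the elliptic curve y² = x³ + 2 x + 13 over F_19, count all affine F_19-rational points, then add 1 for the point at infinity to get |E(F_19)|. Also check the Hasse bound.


Affine points = {(1, 4), (1, 15), (2, 5), (2, 14), (4, 3), (4, 16), (7, 3), (7, 16), (8, 3), (8, 16), (9, 0), (10, 8), (10, 11), (11, 6), (11, 13), (12, 6), (12, 13), (14, 7), (14, 12), (15, 6), (15, 13), (17, 1), (17, 18)}; affine count = 23; |E(F_19)| = 24.

Discriminant check: Δ ∝ 4a³ + 27b² = 4·2³ + 27·13² = 4·8 + 27·169 ≡ 16 (mod 19). Nonzero ⇒ E is nonsingular.
For each x ∈ F_19, compute rhs = x³ + 2·x + 13 mod 19, then count y ∈ F_19 with y² ≡ rhs.
  x = 0: rhs = 13, matching y values: none (0 points).
  x = 1: rhs = 16, matching y values: 4, 15 (2 points).
  x = 2: rhs = 6, matching y values: 5, 14 (2 points).
  x = 3: rhs = 8, matching y values: none (0 points).
  x = 4: rhs = 9, matching y values: 3, 16 (2 points).
  x = 5: rhs = 15, matching y values: none (0 points).
  x = 6: rhs = 13, matching y values: none (0 points).
  x = 7: rhs = 9, matching y values: 3, 16 (2 points).
  x = 8: rhs = 9, matching y values: 3, 16 (2 points).
  x = 9: rhs = 0, matching y values: 0 (1 points).
  x = 10: rhs = 7, matching y values: 8, 11 (2 points).
  x = 11: rhs = 17, matching y values: 6, 13 (2 points).
  x = 12: rhs = 17, matching y values: 6, 13 (2 points).
  x = 13: rhs = 13, matching y values: none (0 points).
  x = 14: rhs = 11, matching y values: 7, 12 (2 points).
  x = 15: rhs = 17, matching y values: 6, 13 (2 points).
  x = 16: rhs = 18, matching y values: none (0 points).
  x = 17: rhs = 1, matching y values: 1, 18 (2 points).
  x = 18: rhs = 10, matching y values: none (0 points).
Total affine count: 23.
Full point count |E(F_19)| = 23 + 1 = 24.
Hasse bound: |24 − (19+1)| = |4| = 4 ≤ 2√19 ≈ 8.7178 ✓.


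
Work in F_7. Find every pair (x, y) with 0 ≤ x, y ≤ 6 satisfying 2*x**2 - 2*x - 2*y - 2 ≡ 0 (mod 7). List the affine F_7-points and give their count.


Affine F_7-points: {(0, 6), (1, 6), (2, 1), (3, 5), (4, 4), (5, 5), (6, 1)}; count = 7.

For each of the 49 pairs (x, y) ∈ F_7², evaluate f(x, y) mod 7. Record the zeros.
  x = 0: [0↦5, 1↦3, 2↦1, 3↦6, 4↦4, 5↦2, 6↦0]  zeros at y ∈ {6}
  x = 1: [0↦5, 1↦3, 2↦1, 3↦6, 4↦4, 5↦2, 6↦0]  zeros at y ∈ {6}
  x = 2: [0↦2, 1↦0, 2↦5, 3↦3, 4↦1, 5↦6, 6↦4]  zeros at y ∈ {1}
  x = 3: [0↦3, 1↦1, 2↦6, 3↦4, 4↦2, 5↦0, 6↦5]  zeros at y ∈ {5}
  x = 4: [0↦1, 1↦6, 2↦4, 3↦2, 4↦0, 5↦5, 6↦3]  zeros at y ∈ {4}
  x = 5: [0↦3, 1↦1, 2↦6, 3↦4, 4↦2, 5↦0, 6↦5]  zeros at y ∈ {5}
  x = 6: [0↦2, 1↦0, 2↦5, 3↦3, 4↦1, 5↦6, 6↦4]  zeros at y ∈ {1}
Collecting zeros: affine points = {(0, 6), (1, 6), (2, 1), (3, 5), (4, 4), (5, 5), (6, 1)}.
Total count |C(F_7)_aff| = 7.


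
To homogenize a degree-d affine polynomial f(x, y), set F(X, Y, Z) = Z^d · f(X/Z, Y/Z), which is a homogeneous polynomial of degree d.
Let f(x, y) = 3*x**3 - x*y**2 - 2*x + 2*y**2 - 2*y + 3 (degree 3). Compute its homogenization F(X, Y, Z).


F(X, Y, Z) = 3*X**3 - X*Y**2 - 2*X*Z**2 + 2*Y**2*Z - 2*Y*Z**2 + 3*Z**3

deg(f) = 3.
Substitute x = X/Z, y = Y/Z into f, then multiply by Z^3.
  monomial 3·x^3·y^0 ↦ 3·X^3·Y^0·Z^0.
  monomial -1·x^1·y^2 ↦ -1·X^1·Y^2·Z^0.
  monomial -2·x^1·y^0 ↦ -2·X^1·Y^0·Z^2.
  monomial 2·x^0·y^2 ↦ 2·X^0·Y^2·Z^1.
  monomial -2·x^0·y^1 ↦ -2·X^0·Y^1·Z^2.
  monomial 3·x^0·y^0 ↦ 3·X^0·Y^0·Z^3.
Collecting: F(X, Y, Z) = 3*X**3 - X*Y**2 - 2*X*Z**2 + 2*Y**2*Z - 2*Y*Z**2 + 3*Z**3.


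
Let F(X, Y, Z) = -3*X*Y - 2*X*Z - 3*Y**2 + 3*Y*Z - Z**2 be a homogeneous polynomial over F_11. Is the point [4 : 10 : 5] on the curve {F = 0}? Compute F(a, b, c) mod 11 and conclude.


F(4,10,5) ≡ 6 (mod 11); P is NOT on the curve.

Evaluate F(4, 10, 5) term-by-term (mod 11).
  -3*X*Y ↦ -3·4·10·1 = -120
  -2*X*Z ↦ -2·4·1·5 = -40
  -3*Y**2 ↦ -3·1·100·1 = -300
  3*Y*Z ↦ 3·1·10·5 = 150
  -Z**2 ↦ -1·1·1·25 = -25
Sum: F(4, 10, 5) = (-120) + (-40) + (-300) + (150) + (-25) = -335.
Reducing mod 11: -335 ≡ 6 (mod 11).
Since F(a, b, c) ≡ 6 ≠ 0 (mod 11), P does NOT lie on the curve.


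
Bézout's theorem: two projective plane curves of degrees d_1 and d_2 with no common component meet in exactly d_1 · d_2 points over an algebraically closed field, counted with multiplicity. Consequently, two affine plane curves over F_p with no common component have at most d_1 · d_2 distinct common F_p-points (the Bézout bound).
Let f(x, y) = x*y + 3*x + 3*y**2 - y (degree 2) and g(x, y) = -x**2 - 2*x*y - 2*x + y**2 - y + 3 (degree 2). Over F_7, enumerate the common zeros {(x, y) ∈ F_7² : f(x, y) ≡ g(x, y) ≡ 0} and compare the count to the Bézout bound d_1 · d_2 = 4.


Common zeros: ∅; count = 0; Bézout bound = 4.

deg(f) = 2, deg(g) = 2, so Bézout bound = 4.
Scan x ∈ F_7. For each x, list the y ∈ F_7 with f(x, y) ≡ 0 and those with g(x, y) ≡ 0 (mod 7); the common zeros in that column are the intersection.
  x = 0: f ≡ 0 at y ∈ {0, 5}; g ≡ 0 at y ∈ ∅; common: ∅.
  x = 1: f ≡ 0 at y ∈ ∅; g ≡ 0 at y ∈ {0, 3}; common: ∅.
  x = 2: f ≡ 0 at y ∈ ∅; g ≡ 0 at y ∈ ∅; common: ∅.
  x = 3: f ≡ 0 at y ∈ {1, 3}; g ≡ 0 at y ∈ ∅; common: ∅.
  x = 4: f ≡ 0 at y ∈ ∅; g ≡ 0 at y ∈ {0, 2}; common: ∅.
  x = 5: f ≡ 0 at y ∈ {2, 6}; g ≡ 0 at y ∈ {1, 3}; common: ∅.
  x = 6: f ≡ 0 at y ∈ ∅; g ≡ 0 at y ∈ ∅; common: ∅.
Collecting: common zeros = ∅, so the count is 0.
Comparison with the Bézout bound: 0 ≤ 4 = deg(f)·deg(g), as expected for curves with no common component (the affine F_7-count falls short of the bound because intersections may lie at infinity, over extension fields, or carry multiplicity).


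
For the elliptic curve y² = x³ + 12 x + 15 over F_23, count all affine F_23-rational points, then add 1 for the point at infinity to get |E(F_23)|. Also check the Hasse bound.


Affine points = {(2, 1), (2, 22), (3, 3), (3, 20), (4, 9), (4, 14), (5, 4), (5, 19), (6, 2), (6, 21), (8, 5), (8, 18), (9, 1), (9, 22), (10, 10), (10, 13), (11, 11), (11, 12), (12, 1), (12, 22), (14, 11), (14, 12), (16, 5), (16, 18), (17, 7), (17, 16), (19, 8), (19, 15), (21, 11), (21, 12), (22, 5), (22, 18)}; affine count = 32; |E(F_23)| = 33.

Discriminant check: Δ ∝ 4a³ + 27b² = 4·12³ + 27·15² = 4·1728 + 27·225 ≡ 15 (mod 23). Nonzero ⇒ E is nonsingular.
For each x ∈ F_23, compute rhs = x³ + 12·x + 15 mod 23, then count y ∈ F_23 with y² ≡ rhs.
  x = 0: rhs = 15, matching y values: none (0 points).
  x = 1: rhs = 5, matching y values: none (0 points).
  x = 2: rhs = 1, matching y values: 1, 22 (2 points).
  x = 3: rhs = 9, matching y values: 3, 20 (2 points).
  x = 4: rhs = 12, matching y values: 9, 14 (2 points).
  x = 5: rhs = 16, matching y values: 4, 19 (2 points).
  x = 6: rhs = 4, matching y values: 2, 21 (2 points).
  x = 7: rhs = 5, matching y values: none (0 points).
  x = 8: rhs = 2, matching y values: 5, 18 (2 points).
  x = 9: rhs = 1, matching y values: 1, 22 (2 points).
  x = 10: rhs = 8, matching y values: 10, 13 (2 points).
  x = 11: rhs = 6, matching y values: 11, 12 (2 points).
  x = 12: rhs = 1, matching y values: 1, 22 (2 points).
  x = 13: rhs = 22, matching y values: none (0 points).
  x = 14: rhs = 6, matching y values: 11, 12 (2 points).
  x = 15: rhs = 5, matching y values: none (0 points).
  x = 16: rhs = 2, matching y values: 5, 18 (2 points).
  x = 17: rhs = 3, matching y values: 7, 16 (2 points).
  x = 18: rhs = 14, matching y values: none (0 points).
  x = 19: rhs = 18, matching y values: 8, 15 (2 points).
  x = 20: rhs = 21, matching y values: none (0 points).
  x = 21: rhs = 6, matching y values: 11, 12 (2 points).
  x = 22: rhs = 2, matching y values: 5, 18 (2 points).
Total affine count: 32.
Full point count |E(F_23)| = 32 + 1 = 33.
Hasse bound: |33 − (23+1)| = |9| = 9 ≤ 2√23 ≈ 9.5917 ✓.
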